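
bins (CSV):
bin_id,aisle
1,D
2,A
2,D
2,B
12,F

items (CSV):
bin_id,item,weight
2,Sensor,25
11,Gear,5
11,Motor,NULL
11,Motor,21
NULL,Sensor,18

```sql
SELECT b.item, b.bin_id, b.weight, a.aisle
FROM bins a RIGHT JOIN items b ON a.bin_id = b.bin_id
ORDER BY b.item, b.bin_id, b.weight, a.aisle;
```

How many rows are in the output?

7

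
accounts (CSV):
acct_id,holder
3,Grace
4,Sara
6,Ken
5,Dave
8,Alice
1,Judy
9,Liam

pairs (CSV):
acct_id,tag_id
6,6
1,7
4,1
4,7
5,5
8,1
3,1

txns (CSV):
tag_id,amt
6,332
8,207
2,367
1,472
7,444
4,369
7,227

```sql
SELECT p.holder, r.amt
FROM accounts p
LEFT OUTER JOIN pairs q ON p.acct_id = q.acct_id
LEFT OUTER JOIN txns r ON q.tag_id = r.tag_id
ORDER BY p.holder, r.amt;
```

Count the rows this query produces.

Joins associate left-to-right: accounts LEFT JOIN pairs on acct_id gives 8 intermediate row(s).
Then LEFT JOIN `txns r` on tag_id: each of those 8 rows is kept; rows whose q.tag_id has no match in r get NULL for r's columns.
Result: 10 row(s).

10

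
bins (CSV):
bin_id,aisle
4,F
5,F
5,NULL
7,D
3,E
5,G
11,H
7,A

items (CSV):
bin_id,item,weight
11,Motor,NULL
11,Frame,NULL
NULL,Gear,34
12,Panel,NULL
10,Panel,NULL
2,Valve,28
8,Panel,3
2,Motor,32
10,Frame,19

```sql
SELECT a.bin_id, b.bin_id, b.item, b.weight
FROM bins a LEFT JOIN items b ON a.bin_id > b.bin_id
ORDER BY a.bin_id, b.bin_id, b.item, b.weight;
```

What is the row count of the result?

LEFT JOIN keeps every row from `bins`; unmatched rows get NULL for `items`'s columns.
Matching on a.bin_id > b.bin_id. A NULL in a compared column never satisfies the condition.
- a (bin_id=4) pairs with 2 row(s) of b.
- a (bin_id=5) pairs with 2 row(s) of b.
- a (bin_id=5) pairs with 2 row(s) of b.
- a (bin_id=7) pairs with 2 row(s) of b.
- a (bin_id=3) pairs with 2 row(s) of b.
- a (bin_id=5) pairs with 2 row(s) of b.
- a (bin_id=11) pairs with 5 row(s) of b.
- a (bin_id=7) pairs with 2 row(s) of b.
Total: 19 rows.

19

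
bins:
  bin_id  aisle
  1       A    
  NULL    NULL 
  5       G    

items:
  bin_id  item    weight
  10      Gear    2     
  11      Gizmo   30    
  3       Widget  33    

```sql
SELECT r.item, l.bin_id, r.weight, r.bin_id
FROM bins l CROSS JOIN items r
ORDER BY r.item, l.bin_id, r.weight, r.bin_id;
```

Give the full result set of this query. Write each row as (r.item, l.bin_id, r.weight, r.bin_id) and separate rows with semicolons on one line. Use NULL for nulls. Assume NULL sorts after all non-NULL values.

CROSS JOIN pairs every row of `bins` with every row of `items`: 3 × 3 = 9 rows.
After projecting and ordering:
r.item | l.bin_id | r.weight | r.bin_id
Gear | 1 | 2 | 10
Gear | 5 | 2 | 10
Gear | NULL | 2 | 10
Gizmo | 1 | 30 | 11
Gizmo | 5 | 30 | 11
Gizmo | NULL | 30 | 11
Widget | 1 | 33 | 3
Widget | 5 | 33 | 3
Widget | NULL | 33 | 3

(Gear, 1, 2, 10); (Gear, 5, 2, 10); (Gear, NULL, 2, 10); (Gizmo, 1, 30, 11); (Gizmo, 5, 30, 11); (Gizmo, NULL, 30, 11); (Widget, 1, 33, 3); (Widget, 5, 33, 3); (Widget, NULL, 33, 3)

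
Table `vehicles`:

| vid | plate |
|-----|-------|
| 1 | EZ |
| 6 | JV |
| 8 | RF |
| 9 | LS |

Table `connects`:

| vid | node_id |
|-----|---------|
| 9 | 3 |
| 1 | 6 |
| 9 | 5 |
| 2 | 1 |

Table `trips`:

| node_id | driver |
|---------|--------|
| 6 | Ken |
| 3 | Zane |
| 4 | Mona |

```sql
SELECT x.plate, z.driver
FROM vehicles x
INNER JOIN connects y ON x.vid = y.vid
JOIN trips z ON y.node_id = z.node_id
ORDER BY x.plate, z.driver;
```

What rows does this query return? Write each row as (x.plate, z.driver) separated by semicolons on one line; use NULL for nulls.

Step 1 — x INNER JOIN y on vid → 3 row(s).
Then INNER JOIN `trips z` on node_id: keep only rows whose y.node_id appears in z.

(EZ, Ken); (LS, Zane)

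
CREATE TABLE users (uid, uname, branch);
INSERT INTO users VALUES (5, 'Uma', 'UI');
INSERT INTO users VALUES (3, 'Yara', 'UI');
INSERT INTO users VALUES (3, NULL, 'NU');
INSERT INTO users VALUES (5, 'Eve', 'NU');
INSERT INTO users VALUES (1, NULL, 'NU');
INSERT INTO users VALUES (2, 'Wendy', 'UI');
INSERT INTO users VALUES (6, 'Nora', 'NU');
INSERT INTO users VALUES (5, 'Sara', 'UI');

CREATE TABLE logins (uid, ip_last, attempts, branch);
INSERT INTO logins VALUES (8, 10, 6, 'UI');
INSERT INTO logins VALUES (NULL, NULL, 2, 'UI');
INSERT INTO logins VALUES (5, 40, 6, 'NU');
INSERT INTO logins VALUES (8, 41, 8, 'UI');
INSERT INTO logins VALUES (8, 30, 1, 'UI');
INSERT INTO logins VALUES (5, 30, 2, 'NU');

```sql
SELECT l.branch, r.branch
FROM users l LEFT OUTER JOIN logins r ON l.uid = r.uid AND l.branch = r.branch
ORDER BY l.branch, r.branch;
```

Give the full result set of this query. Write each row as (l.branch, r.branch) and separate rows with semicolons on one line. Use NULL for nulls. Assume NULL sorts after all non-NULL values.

LEFT JOIN keeps every row from `users`; unmatched rows get NULL for `logins`'s columns.
Matching on l.uid = r.uid AND l.branch = r.branch. A NULL in a compared column never satisfies the condition.
- l (uid=5, branch=UI) has no partner → padded with NULL.
- l (uid=3, branch=UI) has no partner → padded with NULL.
- l (uid=3, branch=NU) has no partner → padded with NULL.
- l (uid=5, branch=NU) pairs with 2 row(s) of r.
- l (uid=1, branch=NU) has no partner → padded with NULL.
- l (uid=2, branch=UI) has no partner → padded with NULL.
- l (uid=6, branch=NU) has no partner → padded with NULL.
- l (uid=5, branch=UI) has no partner → padded with NULL.
After projecting and ordering:
l.branch | r.branch
NU | NU
NU | NU
NU | NULL
NU | NULL
NU | NULL
UI | NULL
UI | NULL
UI | NULL
UI | NULL

(NU, NU); (NU, NU); (NU, NULL); (NU, NULL); (NU, NULL); (UI, NULL); (UI, NULL); (UI, NULL); (UI, NULL)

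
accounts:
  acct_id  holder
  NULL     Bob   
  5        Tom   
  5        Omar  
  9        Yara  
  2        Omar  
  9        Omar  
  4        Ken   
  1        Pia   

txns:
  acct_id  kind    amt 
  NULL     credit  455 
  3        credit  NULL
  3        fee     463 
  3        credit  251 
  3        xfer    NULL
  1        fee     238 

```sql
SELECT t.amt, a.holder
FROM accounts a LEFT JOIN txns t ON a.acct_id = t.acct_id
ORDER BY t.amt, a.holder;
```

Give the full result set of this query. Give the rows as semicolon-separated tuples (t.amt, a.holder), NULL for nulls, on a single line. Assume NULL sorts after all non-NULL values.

LEFT JOIN keeps every row from `accounts`; unmatched rows get NULL for `txns`'s columns.
Matching on a.acct_id = t.acct_id. A NULL in a compared column never satisfies the condition.
Matched pairs: 1; unmatched a rows kept: 7.

(238, Pia); (NULL, Bob); (NULL, Ken); (NULL, Omar); (NULL, Omar); (NULL, Omar); (NULL, Tom); (NULL, Yara)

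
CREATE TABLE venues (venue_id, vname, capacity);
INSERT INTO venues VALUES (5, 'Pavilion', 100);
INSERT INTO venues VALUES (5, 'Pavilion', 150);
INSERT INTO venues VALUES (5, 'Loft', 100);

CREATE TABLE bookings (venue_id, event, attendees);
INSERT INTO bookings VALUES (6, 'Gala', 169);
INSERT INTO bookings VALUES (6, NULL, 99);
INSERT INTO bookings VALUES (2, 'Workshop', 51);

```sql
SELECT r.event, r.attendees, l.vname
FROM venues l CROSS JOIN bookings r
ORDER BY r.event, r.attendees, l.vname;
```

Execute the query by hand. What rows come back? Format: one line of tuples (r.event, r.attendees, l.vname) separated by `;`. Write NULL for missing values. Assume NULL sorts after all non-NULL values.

(Gala, 169, Loft); (Gala, 169, Pavilion); (Gala, 169, Pavilion); (Workshop, 51, Loft); (Workshop, 51, Pavilion); (Workshop, 51, Pavilion); (NULL, 99, Loft); (NULL, 99, Pavilion); (NULL, 99, Pavilion)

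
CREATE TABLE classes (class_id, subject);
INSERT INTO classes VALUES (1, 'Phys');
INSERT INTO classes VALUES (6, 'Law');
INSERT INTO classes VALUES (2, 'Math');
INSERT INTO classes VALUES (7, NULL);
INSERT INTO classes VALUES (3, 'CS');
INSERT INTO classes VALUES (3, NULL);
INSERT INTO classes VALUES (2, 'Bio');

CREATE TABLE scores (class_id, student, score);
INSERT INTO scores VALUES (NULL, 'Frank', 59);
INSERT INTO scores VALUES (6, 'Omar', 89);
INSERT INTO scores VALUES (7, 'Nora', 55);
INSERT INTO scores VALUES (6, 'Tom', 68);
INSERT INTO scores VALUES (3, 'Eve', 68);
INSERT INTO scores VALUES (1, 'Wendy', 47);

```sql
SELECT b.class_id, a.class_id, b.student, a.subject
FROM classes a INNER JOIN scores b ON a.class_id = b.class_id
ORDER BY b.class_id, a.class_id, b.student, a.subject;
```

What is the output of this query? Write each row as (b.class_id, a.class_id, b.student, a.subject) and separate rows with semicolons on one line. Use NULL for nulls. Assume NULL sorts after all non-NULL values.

(1, 1, Wendy, Phys); (3, 3, Eve, CS); (3, 3, Eve, NULL); (6, 6, Omar, Law); (6, 6, Tom, Law); (7, 7, Nora, NULL)

INNER JOIN keeps only pairs where the ON condition holds.
Matching on a.class_id = b.class_id. A NULL in a compared column never satisfies the condition.
- a (class_id=1) pairs with 1 row(s) of b.
- a (class_id=6) pairs with 2 row(s) of b.
- a (class_id=2) has no partner → excluded.
- a (class_id=7) pairs with 1 row(s) of b.
- a (class_id=3) pairs with 1 row(s) of b.
- a (class_id=3) pairs with 1 row(s) of b.
- a (class_id=2) has no partner → excluded.
After projecting and ordering:
b.class_id | a.class_id | b.student | a.subject
1 | 1 | Wendy | Phys
3 | 3 | Eve | CS
3 | 3 | Eve | NULL
6 | 6 | Omar | Law
6 | 6 | Tom | Law
7 | 7 | Nora | NULL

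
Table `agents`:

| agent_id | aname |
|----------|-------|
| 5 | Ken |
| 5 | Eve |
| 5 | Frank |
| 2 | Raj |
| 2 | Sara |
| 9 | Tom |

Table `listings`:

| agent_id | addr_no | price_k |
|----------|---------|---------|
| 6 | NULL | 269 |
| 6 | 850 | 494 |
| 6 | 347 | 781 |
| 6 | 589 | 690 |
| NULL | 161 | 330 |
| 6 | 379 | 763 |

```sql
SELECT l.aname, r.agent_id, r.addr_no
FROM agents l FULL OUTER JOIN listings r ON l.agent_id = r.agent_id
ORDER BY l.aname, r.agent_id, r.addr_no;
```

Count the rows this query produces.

12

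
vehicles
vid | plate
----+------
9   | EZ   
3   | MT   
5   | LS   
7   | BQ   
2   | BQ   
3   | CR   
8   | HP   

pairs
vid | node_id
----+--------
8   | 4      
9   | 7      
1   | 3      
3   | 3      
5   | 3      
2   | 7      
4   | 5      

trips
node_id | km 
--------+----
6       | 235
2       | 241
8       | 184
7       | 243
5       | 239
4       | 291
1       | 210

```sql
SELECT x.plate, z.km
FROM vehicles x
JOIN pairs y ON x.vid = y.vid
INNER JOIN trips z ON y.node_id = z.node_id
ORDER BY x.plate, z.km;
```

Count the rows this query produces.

3

Step 1 — x INNER JOIN y on vid → 6 row(s).
Then INNER JOIN `trips z` on node_id: keep only rows whose y.node_id appears in z.
Result: 3 row(s).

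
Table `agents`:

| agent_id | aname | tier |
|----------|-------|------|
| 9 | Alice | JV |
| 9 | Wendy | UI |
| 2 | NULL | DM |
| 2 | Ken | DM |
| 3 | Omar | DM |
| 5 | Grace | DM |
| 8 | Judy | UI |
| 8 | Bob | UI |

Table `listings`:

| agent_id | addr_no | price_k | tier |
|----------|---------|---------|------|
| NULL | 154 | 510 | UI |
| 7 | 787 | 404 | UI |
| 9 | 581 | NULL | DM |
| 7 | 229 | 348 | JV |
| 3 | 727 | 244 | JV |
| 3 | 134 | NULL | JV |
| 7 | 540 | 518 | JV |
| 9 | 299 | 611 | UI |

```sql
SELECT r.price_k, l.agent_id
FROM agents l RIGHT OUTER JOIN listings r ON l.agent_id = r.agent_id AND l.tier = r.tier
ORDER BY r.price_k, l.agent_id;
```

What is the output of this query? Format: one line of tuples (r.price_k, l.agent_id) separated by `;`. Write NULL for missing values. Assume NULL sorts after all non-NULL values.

(244, NULL); (348, NULL); (404, NULL); (510, NULL); (518, NULL); (611, 9); (NULL, NULL); (NULL, NULL)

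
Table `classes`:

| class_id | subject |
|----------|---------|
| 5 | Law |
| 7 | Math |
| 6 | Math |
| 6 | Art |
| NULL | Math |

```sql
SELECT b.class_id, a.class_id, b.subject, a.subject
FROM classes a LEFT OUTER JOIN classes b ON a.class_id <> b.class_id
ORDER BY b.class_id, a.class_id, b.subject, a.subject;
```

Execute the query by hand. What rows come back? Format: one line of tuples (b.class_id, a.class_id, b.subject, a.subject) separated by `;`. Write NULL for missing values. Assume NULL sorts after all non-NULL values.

(5, 6, Law, Art); (5, 6, Law, Math); (5, 7, Law, Math); (6, 5, Art, Law); (6, 5, Math, Law); (6, 7, Art, Math); (6, 7, Math, Math); (7, 5, Math, Law); (7, 6, Math, Art); (7, 6, Math, Math); (NULL, NULL, NULL, Math)

LEFT JOIN keeps every row from `classes a`; unmatched rows get NULL for `classes b`'s columns.
Matching on a.class_id <> b.class_id. A NULL in a compared column never satisfies the condition.
Matched pairs: 10; unmatched a rows kept: 1.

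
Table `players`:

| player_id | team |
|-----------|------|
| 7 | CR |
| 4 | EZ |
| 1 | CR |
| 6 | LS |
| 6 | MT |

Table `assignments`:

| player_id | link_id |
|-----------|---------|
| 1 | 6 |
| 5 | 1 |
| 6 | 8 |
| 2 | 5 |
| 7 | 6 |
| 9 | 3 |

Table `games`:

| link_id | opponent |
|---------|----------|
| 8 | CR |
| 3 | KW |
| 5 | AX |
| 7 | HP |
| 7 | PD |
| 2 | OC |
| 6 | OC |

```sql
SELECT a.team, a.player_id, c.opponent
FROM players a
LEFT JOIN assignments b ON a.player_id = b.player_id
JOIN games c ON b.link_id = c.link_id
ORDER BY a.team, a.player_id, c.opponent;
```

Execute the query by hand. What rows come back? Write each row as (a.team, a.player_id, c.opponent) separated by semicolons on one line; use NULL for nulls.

Step 1 — a LEFT JOIN b on player_id → 5 row(s).
Then INNER JOIN `games c` on link_id: keep only rows whose b.link_id appears in c.

(CR, 1, OC); (CR, 7, OC); (LS, 6, CR); (MT, 6, CR)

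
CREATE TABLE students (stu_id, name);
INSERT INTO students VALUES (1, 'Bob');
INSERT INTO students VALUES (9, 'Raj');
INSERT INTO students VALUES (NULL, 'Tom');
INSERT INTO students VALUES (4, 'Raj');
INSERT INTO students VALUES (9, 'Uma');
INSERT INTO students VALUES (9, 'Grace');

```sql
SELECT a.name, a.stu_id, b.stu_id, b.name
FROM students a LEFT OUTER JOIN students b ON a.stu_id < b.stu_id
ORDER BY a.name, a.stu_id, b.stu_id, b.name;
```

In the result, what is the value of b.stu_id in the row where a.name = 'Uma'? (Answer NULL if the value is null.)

NULL

LEFT JOIN keeps every row from `students a`; unmatched rows get NULL for `students b`'s columns.
Matching on a.stu_id < b.stu_id. A NULL in a compared column never satisfies the condition.
- a row (stu_id=1): matches 4 b row(s) → 4 output row(s).
- a row (stu_id=9): no match → kept, b columns NULL.
- a row (stu_id=NULL): no match → kept, b columns NULL.
- a row (stu_id=4): matches 3 b row(s) → 3 output row(s).
- a row (stu_id=9): no match → kept, b columns NULL.
- a row (stu_id=9): no match → kept, b columns NULL.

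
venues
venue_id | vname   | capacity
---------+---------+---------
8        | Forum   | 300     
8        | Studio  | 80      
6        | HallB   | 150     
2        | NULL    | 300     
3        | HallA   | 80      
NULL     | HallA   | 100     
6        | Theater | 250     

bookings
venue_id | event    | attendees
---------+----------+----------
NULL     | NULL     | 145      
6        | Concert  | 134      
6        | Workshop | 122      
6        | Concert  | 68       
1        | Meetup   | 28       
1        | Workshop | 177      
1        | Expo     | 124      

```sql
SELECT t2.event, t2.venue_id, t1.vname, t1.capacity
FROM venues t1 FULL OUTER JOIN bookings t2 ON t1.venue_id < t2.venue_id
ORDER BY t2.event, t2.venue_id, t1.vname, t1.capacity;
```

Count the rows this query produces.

FULL OUTER JOIN keeps every row from both sides; unmatched rows get NULL for the other side's columns.
Matching on t1.venue_id < t2.venue_id. A NULL in a compared column never satisfies the condition.
- t1[0] venue_id=8 → no match; kept with NULLs on the t2 side.
- t1[1] venue_id=8 → no match; kept with NULLs on the t2 side.
- t1[2] venue_id=6 → no match; kept with NULLs on the t2 side.
- t1[3] venue_id=2 → 3 match(es) in t2 → 3 row(s).
- t1[4] venue_id=3 → 3 match(es) in t2 → 3 row(s).
- t1[5] venue_id=NULL → no match; kept with NULLs on the t2 side.
- t1[6] venue_id=6 → no match; kept with NULLs on the t2 side.
- 4 row(s) from t2 found no t1 partner → padded with NULL.
Total: 6 matched + 9 padded = 15 rows.

15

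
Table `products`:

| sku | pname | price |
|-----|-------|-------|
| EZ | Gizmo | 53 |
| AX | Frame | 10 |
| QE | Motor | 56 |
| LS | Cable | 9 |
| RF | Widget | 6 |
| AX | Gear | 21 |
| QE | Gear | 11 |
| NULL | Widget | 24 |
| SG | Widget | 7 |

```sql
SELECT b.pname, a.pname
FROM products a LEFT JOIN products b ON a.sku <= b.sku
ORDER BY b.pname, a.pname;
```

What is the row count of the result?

39

LEFT JOIN keeps every row from `products a`; unmatched rows get NULL for `products b`'s columns.
Matching on a.sku <= b.sku. A NULL in a compared column never satisfies the condition.
- a (sku=EZ) pairs with 6 row(s) of b.
- a (sku=AX) pairs with 8 row(s) of b.
- a (sku=QE) pairs with 4 row(s) of b.
- a (sku=LS) pairs with 5 row(s) of b.
- a (sku=RF) pairs with 2 row(s) of b.
- a (sku=AX) pairs with 8 row(s) of b.
- a (sku=QE) pairs with 4 row(s) of b.
- a (sku=NULL) has no partner → padded with NULL.
- a (sku=SG) pairs with 1 row(s) of b.
Total: 38 matched + 1 padded = 39 rows.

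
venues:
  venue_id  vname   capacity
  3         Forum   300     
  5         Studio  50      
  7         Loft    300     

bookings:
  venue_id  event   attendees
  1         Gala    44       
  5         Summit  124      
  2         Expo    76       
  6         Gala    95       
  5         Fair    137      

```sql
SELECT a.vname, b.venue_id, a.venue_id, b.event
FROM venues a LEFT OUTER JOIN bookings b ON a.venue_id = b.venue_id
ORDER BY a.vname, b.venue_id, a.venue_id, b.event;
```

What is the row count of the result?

4

LEFT JOIN keeps every row from `venues`; unmatched rows get NULL for `bookings`'s columns.
Matching on a.venue_id = b.venue_id.
- a[0] venue_id=3 → no match; kept with NULLs on the b side.
- a[1] venue_id=5 → 2 match(es) in b → 2 row(s).
- a[2] venue_id=7 → no match; kept with NULLs on the b side.
Total: 2 matched + 2 padded = 4 rows.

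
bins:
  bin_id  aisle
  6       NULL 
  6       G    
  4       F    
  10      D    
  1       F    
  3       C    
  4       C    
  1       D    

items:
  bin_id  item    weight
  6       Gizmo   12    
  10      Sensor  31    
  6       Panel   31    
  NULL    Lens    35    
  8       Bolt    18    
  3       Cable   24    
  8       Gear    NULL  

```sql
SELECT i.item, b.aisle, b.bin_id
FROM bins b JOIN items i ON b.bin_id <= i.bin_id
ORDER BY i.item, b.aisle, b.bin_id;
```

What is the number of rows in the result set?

39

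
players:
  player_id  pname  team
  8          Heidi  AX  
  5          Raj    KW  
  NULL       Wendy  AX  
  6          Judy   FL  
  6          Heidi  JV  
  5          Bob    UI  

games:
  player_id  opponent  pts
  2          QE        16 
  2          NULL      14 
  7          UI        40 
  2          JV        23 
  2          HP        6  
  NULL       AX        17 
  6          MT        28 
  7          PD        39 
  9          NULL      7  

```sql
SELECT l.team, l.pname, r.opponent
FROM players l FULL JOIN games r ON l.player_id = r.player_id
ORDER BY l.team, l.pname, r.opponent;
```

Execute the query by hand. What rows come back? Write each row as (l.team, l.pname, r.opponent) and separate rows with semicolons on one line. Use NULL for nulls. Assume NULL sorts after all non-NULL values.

(AX, Heidi, NULL); (AX, Wendy, NULL); (FL, Judy, MT); (JV, Heidi, MT); (KW, Raj, NULL); (UI, Bob, NULL); (NULL, NULL, AX); (NULL, NULL, HP); (NULL, NULL, JV); (NULL, NULL, PD); (NULL, NULL, QE); (NULL, NULL, UI); (NULL, NULL, NULL); (NULL, NULL, NULL)

FULL OUTER JOIN keeps every row from both sides; unmatched rows get NULL for the other side's columns.
Matching on l.player_id = r.player_id. A NULL in a compared column never satisfies the condition.
- player_id=8: no r row matches, row kept with r columns NULL.
- player_id=5: no r row matches, row kept with r columns NULL.
- player_id=NULL: no r row matches, row kept with r columns NULL.
- player_id=6: 1 matching r row(s), so 1 row(s) emitted.
- player_id=6: 1 matching r row(s), so 1 row(s) emitted.
- player_id=5: no r row matches, row kept with r columns NULL.
- 8 row(s) from r found no l partner → padded with NULL.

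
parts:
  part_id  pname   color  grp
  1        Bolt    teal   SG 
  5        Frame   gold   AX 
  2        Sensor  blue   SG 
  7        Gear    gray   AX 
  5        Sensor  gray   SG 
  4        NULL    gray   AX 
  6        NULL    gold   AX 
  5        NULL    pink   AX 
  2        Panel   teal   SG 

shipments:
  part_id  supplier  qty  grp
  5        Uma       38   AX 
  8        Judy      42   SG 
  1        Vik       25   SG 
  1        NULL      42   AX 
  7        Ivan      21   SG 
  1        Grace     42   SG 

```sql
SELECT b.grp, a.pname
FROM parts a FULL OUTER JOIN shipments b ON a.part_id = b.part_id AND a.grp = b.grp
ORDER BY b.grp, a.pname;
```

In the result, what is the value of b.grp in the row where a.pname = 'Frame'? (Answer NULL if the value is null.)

FULL OUTER JOIN keeps every row from both sides; unmatched rows get NULL for the other side's columns.
Matching on a.part_id = b.part_id AND a.grp = b.grp.
- a (part_id=1, grp=SG) pairs with 2 row(s) of b.
- a (part_id=5, grp=AX) pairs with 1 row(s) of b.
- a (part_id=2, grp=SG) has no partner → padded with NULL.
- a (part_id=7, grp=AX) has no partner → padded with NULL.
- a (part_id=5, grp=SG) has no partner → padded with NULL.
- a (part_id=4, grp=AX) has no partner → padded with NULL.
- a (part_id=6, grp=AX) has no partner → padded with NULL.
- a (part_id=5, grp=AX) pairs with 1 row(s) of b.
- a (part_id=2, grp=SG) has no partner → padded with NULL.
- 3 row(s) from b found no a partner → padded with NULL.

AX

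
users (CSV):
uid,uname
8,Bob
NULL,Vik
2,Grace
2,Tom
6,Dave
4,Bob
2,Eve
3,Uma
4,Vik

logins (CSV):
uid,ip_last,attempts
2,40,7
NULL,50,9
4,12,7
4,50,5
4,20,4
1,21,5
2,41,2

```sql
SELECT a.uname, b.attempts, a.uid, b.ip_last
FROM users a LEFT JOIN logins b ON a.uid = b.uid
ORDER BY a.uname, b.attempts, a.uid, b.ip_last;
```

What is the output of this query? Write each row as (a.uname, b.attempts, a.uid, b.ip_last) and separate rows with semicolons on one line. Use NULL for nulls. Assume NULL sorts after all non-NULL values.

(Bob, 4, 4, 20); (Bob, 5, 4, 50); (Bob, 7, 4, 12); (Bob, NULL, 8, NULL); (Dave, NULL, 6, NULL); (Eve, 2, 2, 41); (Eve, 7, 2, 40); (Grace, 2, 2, 41); (Grace, 7, 2, 40); (Tom, 2, 2, 41); (Tom, 7, 2, 40); (Uma, NULL, 3, NULL); (Vik, 4, 4, 20); (Vik, 5, 4, 50); (Vik, 7, 4, 12); (Vik, NULL, NULL, NULL)

LEFT JOIN keeps every row from `users`; unmatched rows get NULL for `logins`'s columns.
Matching on a.uid = b.uid. A NULL in a compared column never satisfies the condition.
- a (uid=8) has no partner → padded with NULL.
- a (uid=NULL) has no partner → padded with NULL.
- a (uid=2) pairs with 2 row(s) of b.
- a (uid=2) pairs with 2 row(s) of b.
- a (uid=6) has no partner → padded with NULL.
- a (uid=4) pairs with 3 row(s) of b.
- a (uid=2) pairs with 2 row(s) of b.
- a (uid=3) has no partner → padded with NULL.
- a (uid=4) pairs with 3 row(s) of b.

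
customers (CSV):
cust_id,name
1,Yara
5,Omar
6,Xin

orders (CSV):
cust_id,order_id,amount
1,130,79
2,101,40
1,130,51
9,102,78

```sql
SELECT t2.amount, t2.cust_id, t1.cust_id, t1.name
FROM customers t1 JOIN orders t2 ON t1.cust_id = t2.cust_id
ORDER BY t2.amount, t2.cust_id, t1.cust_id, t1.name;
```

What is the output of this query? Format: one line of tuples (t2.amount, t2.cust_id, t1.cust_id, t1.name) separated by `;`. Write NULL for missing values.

(51, 1, 1, Yara); (79, 1, 1, Yara)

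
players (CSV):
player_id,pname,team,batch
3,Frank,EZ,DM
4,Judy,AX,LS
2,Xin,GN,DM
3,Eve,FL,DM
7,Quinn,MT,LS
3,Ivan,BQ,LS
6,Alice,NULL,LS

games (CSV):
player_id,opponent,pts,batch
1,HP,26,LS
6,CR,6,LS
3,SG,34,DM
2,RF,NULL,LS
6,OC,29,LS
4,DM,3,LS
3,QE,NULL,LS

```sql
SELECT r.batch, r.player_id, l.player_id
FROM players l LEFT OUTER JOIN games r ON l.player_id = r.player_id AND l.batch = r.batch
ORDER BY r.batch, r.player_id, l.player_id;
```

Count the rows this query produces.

LEFT JOIN keeps every row from `players`; unmatched rows get NULL for `games`'s columns.
Matching on l.player_id = r.player_id AND l.batch = r.batch.
- l row (player_id=3, batch=DM): matches 1 r row(s) → 1 output row(s).
- l row (player_id=4, batch=LS): matches 1 r row(s) → 1 output row(s).
- l row (player_id=2, batch=DM): no match → kept, r columns NULL.
- l row (player_id=3, batch=DM): matches 1 r row(s) → 1 output row(s).
- l row (player_id=7, batch=LS): no match → kept, r columns NULL.
- l row (player_id=3, batch=LS): matches 1 r row(s) → 1 output row(s).
- l row (player_id=6, batch=LS): matches 2 r row(s) → 2 output row(s).
Total: 6 matched + 2 padded = 8 rows.

8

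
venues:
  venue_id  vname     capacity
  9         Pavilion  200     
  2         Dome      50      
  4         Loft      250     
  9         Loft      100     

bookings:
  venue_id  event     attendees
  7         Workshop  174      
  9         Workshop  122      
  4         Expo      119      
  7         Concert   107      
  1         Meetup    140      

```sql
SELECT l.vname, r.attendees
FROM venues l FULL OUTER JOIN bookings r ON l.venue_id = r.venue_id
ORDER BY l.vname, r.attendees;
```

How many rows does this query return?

7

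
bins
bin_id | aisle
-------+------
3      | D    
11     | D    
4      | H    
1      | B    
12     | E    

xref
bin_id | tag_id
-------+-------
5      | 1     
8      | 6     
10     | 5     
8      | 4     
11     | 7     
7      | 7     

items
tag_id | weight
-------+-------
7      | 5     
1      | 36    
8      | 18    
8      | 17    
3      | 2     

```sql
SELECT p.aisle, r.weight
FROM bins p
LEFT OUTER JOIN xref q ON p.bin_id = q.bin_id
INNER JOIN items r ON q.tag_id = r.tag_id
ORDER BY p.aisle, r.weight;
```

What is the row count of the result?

1

Evaluate left to right. First `bins p LEFT JOIN xref q` on bin_id: 5 row(s).
Then INNER JOIN `items r` on tag_id: keep only rows whose q.tag_id appears in r.
Result: 1 row(s).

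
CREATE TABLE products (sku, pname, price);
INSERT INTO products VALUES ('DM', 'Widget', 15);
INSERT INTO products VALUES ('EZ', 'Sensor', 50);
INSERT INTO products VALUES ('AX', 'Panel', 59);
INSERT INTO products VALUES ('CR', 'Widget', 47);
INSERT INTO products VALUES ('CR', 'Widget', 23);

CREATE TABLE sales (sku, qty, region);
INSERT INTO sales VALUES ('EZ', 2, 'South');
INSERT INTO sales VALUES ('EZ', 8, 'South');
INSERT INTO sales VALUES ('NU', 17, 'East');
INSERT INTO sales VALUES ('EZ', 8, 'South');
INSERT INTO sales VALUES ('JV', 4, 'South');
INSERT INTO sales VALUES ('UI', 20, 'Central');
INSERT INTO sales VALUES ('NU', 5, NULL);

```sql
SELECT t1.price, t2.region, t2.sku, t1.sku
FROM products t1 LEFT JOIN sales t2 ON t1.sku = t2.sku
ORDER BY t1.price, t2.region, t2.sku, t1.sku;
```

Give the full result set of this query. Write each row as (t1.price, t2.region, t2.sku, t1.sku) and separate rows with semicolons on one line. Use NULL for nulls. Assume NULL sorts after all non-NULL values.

LEFT JOIN keeps every row from `products`; unmatched rows get NULL for `sales`'s columns.
Matching on t1.sku = t2.sku.
- t1 (sku=DM) has no partner → padded with NULL.
- t1 (sku=EZ) pairs with 3 row(s) of t2.
- t1 (sku=AX) has no partner → padded with NULL.
- t1 (sku=CR) has no partner → padded with NULL.
- t1 (sku=CR) has no partner → padded with NULL.
After projecting and ordering:
t1.price | t2.region | t2.sku | t1.sku
15 | NULL | NULL | DM
23 | NULL | NULL | CR
47 | NULL | NULL | CR
50 | South | EZ | EZ
50 | South | EZ | EZ
50 | South | EZ | EZ
59 | NULL | NULL | AX

(15, NULL, NULL, DM); (23, NULL, NULL, CR); (47, NULL, NULL, CR); (50, South, EZ, EZ); (50, South, EZ, EZ); (50, South, EZ, EZ); (59, NULL, NULL, AX)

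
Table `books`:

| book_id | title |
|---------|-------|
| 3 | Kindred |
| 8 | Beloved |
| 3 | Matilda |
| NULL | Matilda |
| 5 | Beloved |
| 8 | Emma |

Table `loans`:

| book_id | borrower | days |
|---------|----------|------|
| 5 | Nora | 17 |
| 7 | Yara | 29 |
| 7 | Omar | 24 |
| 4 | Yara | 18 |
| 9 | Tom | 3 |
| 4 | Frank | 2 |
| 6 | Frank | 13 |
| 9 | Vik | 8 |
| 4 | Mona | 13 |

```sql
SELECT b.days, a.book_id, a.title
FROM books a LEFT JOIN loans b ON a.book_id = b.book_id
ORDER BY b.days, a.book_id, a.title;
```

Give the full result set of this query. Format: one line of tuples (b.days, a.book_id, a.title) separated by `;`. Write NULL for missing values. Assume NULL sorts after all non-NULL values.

LEFT JOIN keeps every row from `books`; unmatched rows get NULL for `loans`'s columns.
Matching on a.book_id = b.book_id. A NULL in a compared column never satisfies the condition.
- a row (book_id=3): no match → kept, b columns NULL.
- a row (book_id=8): no match → kept, b columns NULL.
- a row (book_id=3): no match → kept, b columns NULL.
- a row (book_id=NULL): no match → kept, b columns NULL.
- a row (book_id=5): matches 1 b row(s) → 1 output row(s).
- a row (book_id=8): no match → kept, b columns NULL.
After projecting and ordering:
b.days | a.book_id | a.title
17 | 5 | Beloved
NULL | 3 | Kindred
NULL | 3 | Matilda
NULL | 8 | Beloved
NULL | 8 | Emma
NULL | NULL | Matilda

(17, 5, Beloved); (NULL, 3, Kindred); (NULL, 3, Matilda); (NULL, 8, Beloved); (NULL, 8, Emma); (NULL, NULL, Matilda)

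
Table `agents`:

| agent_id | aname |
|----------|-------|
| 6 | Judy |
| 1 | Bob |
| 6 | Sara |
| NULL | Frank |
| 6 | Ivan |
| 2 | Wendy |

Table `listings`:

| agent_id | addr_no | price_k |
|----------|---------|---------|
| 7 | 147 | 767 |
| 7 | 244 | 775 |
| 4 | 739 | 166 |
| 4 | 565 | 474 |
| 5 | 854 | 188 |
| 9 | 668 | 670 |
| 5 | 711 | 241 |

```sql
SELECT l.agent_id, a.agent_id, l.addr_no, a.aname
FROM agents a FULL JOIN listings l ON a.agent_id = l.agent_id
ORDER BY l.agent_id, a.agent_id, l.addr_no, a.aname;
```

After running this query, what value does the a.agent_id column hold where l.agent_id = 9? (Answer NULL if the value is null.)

NULL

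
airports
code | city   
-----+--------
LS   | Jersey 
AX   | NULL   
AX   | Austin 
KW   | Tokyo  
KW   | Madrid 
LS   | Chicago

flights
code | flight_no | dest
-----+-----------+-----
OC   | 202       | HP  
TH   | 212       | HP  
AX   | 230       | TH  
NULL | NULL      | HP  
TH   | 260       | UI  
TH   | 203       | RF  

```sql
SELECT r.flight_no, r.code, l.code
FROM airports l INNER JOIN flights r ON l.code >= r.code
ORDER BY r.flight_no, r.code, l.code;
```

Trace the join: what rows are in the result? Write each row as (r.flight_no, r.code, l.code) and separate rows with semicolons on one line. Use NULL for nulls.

INNER JOIN keeps only pairs where the ON condition holds.
Matching on l.code >= r.code. A NULL in a compared column never satisfies the condition.
Matched pairs: 6.

(230, AX, AX); (230, AX, AX); (230, AX, KW); (230, AX, KW); (230, AX, LS); (230, AX, LS)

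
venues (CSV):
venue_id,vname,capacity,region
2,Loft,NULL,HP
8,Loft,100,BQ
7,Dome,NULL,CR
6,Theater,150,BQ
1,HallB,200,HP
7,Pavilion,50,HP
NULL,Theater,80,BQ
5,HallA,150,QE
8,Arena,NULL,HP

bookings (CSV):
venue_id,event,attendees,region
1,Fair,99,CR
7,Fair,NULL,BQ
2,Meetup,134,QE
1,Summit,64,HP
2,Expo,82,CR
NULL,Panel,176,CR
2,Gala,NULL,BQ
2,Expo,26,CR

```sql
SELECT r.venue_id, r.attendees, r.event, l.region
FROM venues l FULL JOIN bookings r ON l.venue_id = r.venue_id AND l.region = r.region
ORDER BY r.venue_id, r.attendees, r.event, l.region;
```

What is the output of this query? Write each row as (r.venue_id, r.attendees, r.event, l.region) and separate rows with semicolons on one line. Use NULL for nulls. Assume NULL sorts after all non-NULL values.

FULL OUTER JOIN keeps every row from both sides; unmatched rows get NULL for the other side's columns.
Matching on l.venue_id = r.venue_id AND l.region = r.region. A NULL in a compared column never satisfies the condition.
- venue_id=2, region=HP: no r row matches, row kept with r columns NULL.
- venue_id=8, region=BQ: no r row matches, row kept with r columns NULL.
- venue_id=7, region=CR: no r row matches, row kept with r columns NULL.
- venue_id=6, region=BQ: no r row matches, row kept with r columns NULL.
- venue_id=1, region=HP: 1 matching r row(s), so 1 row(s) emitted.
- venue_id=7, region=HP: no r row matches, row kept with r columns NULL.
- venue_id=NULL, region=BQ: no r row matches, row kept with r columns NULL.
- venue_id=5, region=QE: no r row matches, row kept with r columns NULL.
- venue_id=8, region=HP: no r row matches, row kept with r columns NULL.
- 7 r row(s) had no l match → kept, l columns NULL.

(1, 64, Summit, HP); (1, 99, Fair, NULL); (2, 26, Expo, NULL); (2, 82, Expo, NULL); (2, 134, Meetup, NULL); (2, NULL, Gala, NULL); (7, NULL, Fair, NULL); (NULL, 176, Panel, NULL); (NULL, NULL, NULL, BQ); (NULL, NULL, NULL, BQ); (NULL, NULL, NULL, BQ); (NULL, NULL, NULL, CR); (NULL, NULL, NULL, HP); (NULL, NULL, NULL, HP); (NULL, NULL, NULL, HP); (NULL, NULL, NULL, QE)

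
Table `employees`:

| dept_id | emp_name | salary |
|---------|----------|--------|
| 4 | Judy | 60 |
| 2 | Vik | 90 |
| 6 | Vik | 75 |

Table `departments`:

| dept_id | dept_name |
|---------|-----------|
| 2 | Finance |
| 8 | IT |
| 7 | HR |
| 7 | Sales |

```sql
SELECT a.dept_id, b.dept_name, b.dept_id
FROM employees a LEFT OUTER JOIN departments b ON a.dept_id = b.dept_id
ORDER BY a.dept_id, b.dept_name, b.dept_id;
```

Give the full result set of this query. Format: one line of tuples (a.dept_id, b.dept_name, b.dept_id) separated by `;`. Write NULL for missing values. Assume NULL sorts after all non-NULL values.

LEFT JOIN keeps every row from `employees`; unmatched rows get NULL for `departments`'s columns.
Matching on a.dept_id = b.dept_id.
- a (dept_id=4) has no partner → padded with NULL.
- a (dept_id=2) pairs with 1 row(s) of b.
- a (dept_id=6) has no partner → padded with NULL.
After projecting and ordering:
a.dept_id | b.dept_name | b.dept_id
2 | Finance | 2
4 | NULL | NULL
6 | NULL | NULL

(2, Finance, 2); (4, NULL, NULL); (6, NULL, NULL)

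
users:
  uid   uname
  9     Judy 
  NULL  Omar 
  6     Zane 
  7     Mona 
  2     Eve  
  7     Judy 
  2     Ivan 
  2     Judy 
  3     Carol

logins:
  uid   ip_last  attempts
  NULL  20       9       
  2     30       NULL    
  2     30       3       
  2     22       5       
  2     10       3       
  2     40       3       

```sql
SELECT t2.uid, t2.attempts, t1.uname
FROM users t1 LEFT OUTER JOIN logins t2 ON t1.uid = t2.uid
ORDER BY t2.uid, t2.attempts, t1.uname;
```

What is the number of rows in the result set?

21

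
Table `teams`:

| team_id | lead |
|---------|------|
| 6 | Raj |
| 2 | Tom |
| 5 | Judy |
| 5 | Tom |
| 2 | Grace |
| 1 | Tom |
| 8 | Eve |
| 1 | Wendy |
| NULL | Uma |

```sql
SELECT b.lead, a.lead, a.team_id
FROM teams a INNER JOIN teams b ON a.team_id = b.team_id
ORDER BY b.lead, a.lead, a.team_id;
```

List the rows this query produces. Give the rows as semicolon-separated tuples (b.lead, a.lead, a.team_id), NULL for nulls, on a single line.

INNER JOIN keeps only pairs where the ON condition holds.
Matching on a.team_id = b.team_id. A NULL in a compared column never satisfies the condition.
Matched pairs: 14.

(Eve, Eve, 8); (Grace, Grace, 2); (Grace, Tom, 2); (Judy, Judy, 5); (Judy, Tom, 5); (Raj, Raj, 6); (Tom, Grace, 2); (Tom, Judy, 5); (Tom, Tom, 1); (Tom, Tom, 2); (Tom, Tom, 5); (Tom, Wendy, 1); (Wendy, Tom, 1); (Wendy, Wendy, 1)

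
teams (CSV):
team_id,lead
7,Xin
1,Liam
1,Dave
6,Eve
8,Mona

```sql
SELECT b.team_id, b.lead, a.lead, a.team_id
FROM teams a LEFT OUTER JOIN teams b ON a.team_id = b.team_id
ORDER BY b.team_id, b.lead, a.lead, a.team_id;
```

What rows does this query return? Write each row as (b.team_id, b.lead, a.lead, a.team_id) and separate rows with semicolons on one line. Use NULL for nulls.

(1, Dave, Dave, 1); (1, Dave, Liam, 1); (1, Liam, Dave, 1); (1, Liam, Liam, 1); (6, Eve, Eve, 6); (7, Xin, Xin, 7); (8, Mona, Mona, 8)

LEFT JOIN keeps every row from `teams a`; unmatched rows get NULL for `teams b`'s columns.
Matching on a.team_id = b.team_id.
- a (team_id=7) pairs with 1 row(s) of b.
- a (team_id=1) pairs with 2 row(s) of b.
- a (team_id=1) pairs with 2 row(s) of b.
- a (team_id=6) pairs with 1 row(s) of b.
- a (team_id=8) pairs with 1 row(s) of b.
After projecting and ordering:
b.team_id | b.lead | a.lead | a.team_id
1 | Dave | Dave | 1
1 | Dave | Liam | 1
1 | Liam | Dave | 1
1 | Liam | Liam | 1
6 | Eve | Eve | 6
7 | Xin | Xin | 7
8 | Mona | Mona | 8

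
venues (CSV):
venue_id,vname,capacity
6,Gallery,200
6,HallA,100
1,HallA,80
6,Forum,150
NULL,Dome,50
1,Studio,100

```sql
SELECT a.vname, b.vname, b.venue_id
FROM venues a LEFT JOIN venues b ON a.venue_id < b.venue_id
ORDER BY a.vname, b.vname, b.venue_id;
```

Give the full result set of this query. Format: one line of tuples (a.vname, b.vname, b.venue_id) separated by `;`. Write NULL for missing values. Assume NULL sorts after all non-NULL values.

LEFT JOIN keeps every row from `venues a`; unmatched rows get NULL for `venues b`'s columns.
Matching on a.venue_id < b.venue_id. A NULL in a compared column never satisfies the condition.
- a[0] venue_id=6 → no match; kept with NULLs on the b side.
- a[1] venue_id=6 → no match; kept with NULLs on the b side.
- a[2] venue_id=1 → 3 match(es) in b → 3 row(s).
- a[3] venue_id=6 → no match; kept with NULLs on the b side.
- a[4] venue_id=NULL → no match; kept with NULLs on the b side.
- a[5] venue_id=1 → 3 match(es) in b → 3 row(s).
After projecting and ordering:
a.vname | b.vname | b.venue_id
Dome | NULL | NULL
Forum | NULL | NULL
Gallery | NULL | NULL
HallA | Forum | 6
HallA | Gallery | 6
HallA | HallA | 6
HallA | NULL | NULL
Studio | Forum | 6
Studio | Gallery | 6
Studio | HallA | 6

(Dome, NULL, NULL); (Forum, NULL, NULL); (Gallery, NULL, NULL); (HallA, Forum, 6); (HallA, Gallery, 6); (HallA, HallA, 6); (HallA, NULL, NULL); (Studio, Forum, 6); (Studio, Gallery, 6); (Studio, HallA, 6)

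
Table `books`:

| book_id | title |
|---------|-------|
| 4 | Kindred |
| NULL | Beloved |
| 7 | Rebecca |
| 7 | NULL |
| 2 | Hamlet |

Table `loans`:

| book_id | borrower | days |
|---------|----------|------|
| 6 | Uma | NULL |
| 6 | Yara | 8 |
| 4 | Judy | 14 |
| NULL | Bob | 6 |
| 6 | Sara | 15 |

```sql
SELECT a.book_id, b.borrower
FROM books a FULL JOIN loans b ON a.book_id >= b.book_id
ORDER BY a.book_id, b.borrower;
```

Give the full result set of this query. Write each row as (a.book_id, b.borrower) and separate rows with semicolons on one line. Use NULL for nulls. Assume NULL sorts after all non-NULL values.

(2, NULL); (4, Judy); (7, Judy); (7, Judy); (7, Sara); (7, Sara); (7, Uma); (7, Uma); (7, Yara); (7, Yara); (NULL, Bob); (NULL, NULL)

FULL OUTER JOIN keeps every row from both sides; unmatched rows get NULL for the other side's columns.
Matching on a.book_id >= b.book_id. A NULL in a compared column never satisfies the condition.
- a (book_id=4) pairs with 1 row(s) of b.
- a (book_id=NULL) has no partner → padded with NULL.
- a (book_id=7) pairs with 4 row(s) of b.
- a (book_id=7) pairs with 4 row(s) of b.
- a (book_id=2) has no partner → padded with NULL.
- plus 1 unmatched b row(s), each kept with NULL a columns.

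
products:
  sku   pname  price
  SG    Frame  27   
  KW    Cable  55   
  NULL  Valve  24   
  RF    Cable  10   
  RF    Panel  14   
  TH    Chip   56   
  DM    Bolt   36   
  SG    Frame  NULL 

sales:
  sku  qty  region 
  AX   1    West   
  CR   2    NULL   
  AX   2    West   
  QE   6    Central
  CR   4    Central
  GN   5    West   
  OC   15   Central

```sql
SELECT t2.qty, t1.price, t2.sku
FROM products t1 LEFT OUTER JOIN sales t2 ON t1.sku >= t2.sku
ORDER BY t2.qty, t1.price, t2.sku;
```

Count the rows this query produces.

45

LEFT JOIN keeps every row from `products`; unmatched rows get NULL for `sales`'s columns.
Matching on t1.sku >= t2.sku. A NULL in a compared column never satisfies the condition.
- t1[0] sku=SG → 7 match(es) in t2 → 7 row(s).
- t1[1] sku=KW → 5 match(es) in t2 → 5 row(s).
- t1[2] sku=NULL → no match; kept with NULLs on the t2 side.
- t1[3] sku=RF → 7 match(es) in t2 → 7 row(s).
- t1[4] sku=RF → 7 match(es) in t2 → 7 row(s).
- t1[5] sku=TH → 7 match(es) in t2 → 7 row(s).
- t1[6] sku=DM → 4 match(es) in t2 → 4 row(s).
- t1[7] sku=SG → 7 match(es) in t2 → 7 row(s).
Total: 44 matched + 1 padded = 45 rows.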